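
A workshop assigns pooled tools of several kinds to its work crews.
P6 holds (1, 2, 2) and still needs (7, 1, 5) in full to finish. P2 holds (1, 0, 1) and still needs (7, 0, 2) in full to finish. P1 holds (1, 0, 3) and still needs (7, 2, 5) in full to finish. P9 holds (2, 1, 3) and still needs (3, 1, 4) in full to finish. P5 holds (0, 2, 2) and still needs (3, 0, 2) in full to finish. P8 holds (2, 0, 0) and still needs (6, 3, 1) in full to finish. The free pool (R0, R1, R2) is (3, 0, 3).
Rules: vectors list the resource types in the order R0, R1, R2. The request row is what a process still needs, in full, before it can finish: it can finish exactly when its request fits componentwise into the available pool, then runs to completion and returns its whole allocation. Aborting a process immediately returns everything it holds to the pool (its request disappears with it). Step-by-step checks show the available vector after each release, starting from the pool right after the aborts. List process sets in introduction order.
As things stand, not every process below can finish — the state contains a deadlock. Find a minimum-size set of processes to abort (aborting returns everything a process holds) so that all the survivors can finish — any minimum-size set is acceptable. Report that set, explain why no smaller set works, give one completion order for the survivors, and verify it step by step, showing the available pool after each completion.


Abort P2.
Key observation: P8 could never have finished before the abort; with (1, 0, 1) returned by P2, it fits at step 3.
Why nothing smaller works: aborting no one leaves the state deadlocked as given.
One survivor order: P5, P9, P8, P6, P1. Walking it through (post-abort pool first):
  pool = (4, 0, 4)
  P5 needs (3, 0, 2) <= (4, 0, 4) -> finishes; pool += (0, 2, 2) = (4, 2, 6)
  P9 needs (3, 1, 4) <= (4, 2, 6) -> finishes; pool += (2, 1, 3) = (6, 3, 9)
  P8 needs (6, 3, 1) <= (6, 3, 9) -> finishes; pool += (2, 0, 0) = (8, 3, 9)
  P6 needs (7, 1, 5) <= (8, 3, 9) -> finishes; pool += (1, 2, 2) = (9, 5, 11)
  P1 needs (7, 2, 5) <= (9, 5, 11) -> finishes; pool += (1, 0, 3) = (10, 5, 14)


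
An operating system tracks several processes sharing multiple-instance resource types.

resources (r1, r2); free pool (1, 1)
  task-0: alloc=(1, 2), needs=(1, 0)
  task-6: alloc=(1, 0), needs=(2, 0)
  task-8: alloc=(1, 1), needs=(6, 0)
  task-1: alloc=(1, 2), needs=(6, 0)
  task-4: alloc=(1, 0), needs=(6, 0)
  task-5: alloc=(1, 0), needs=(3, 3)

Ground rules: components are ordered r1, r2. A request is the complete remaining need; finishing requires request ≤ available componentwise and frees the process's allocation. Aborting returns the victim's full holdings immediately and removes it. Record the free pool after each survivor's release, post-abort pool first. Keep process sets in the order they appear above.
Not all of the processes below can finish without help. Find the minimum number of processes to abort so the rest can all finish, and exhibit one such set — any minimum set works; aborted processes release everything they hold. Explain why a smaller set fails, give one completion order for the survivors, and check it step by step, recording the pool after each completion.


The answer: abort task-8 and task-1.
Key observation: aborting task-8 and task-1 returns (2, 3), and task-4 — hopeless before — runs at step 4 with the returned capacity in the pool.
Minimality, checking each single-abort alternative: task-0 alone leaves task-8 blocked (short on r1); task-6 alone leaves task-8 blocked (short on r1); task-8 alone leaves task-1 blocked (short on r1); task-1 alone leaves task-8 blocked (short on r1); task-4 alone leaves task-8 blocked (short on r1); task-5 alone leaves task-8 blocked (short on r1).
The survivors complete as task-6, task-5, task-0, task-4. Verifying each step (starting from the post-abort pool):
  pool = (3, 4)
  task-6 needs (2, 0) <= (3, 4) -> finishes; pool += (1, 0) = (4, 4)
  task-5 needs (3, 3) <= (4, 4) -> finishes; pool += (1, 0) = (5, 4)
  task-0 needs (1, 0) <= (5, 4) -> finishes; pool += (1, 2) = (6, 6)
  task-4 needs (6, 0) <= (6, 6) -> finishes; pool += (1, 0) = (7, 6)


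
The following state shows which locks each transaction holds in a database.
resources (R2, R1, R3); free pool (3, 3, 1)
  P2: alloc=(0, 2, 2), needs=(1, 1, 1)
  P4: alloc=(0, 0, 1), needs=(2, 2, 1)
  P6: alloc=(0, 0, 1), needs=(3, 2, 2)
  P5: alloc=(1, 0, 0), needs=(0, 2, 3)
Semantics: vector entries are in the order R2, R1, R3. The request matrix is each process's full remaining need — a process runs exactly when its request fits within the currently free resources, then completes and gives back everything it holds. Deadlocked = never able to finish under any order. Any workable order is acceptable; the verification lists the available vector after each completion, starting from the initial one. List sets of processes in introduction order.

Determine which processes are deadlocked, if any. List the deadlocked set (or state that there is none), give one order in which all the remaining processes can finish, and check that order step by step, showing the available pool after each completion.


No process is deadlocked.
Key observation: there is always a runnable process — P4 first — so the state unwinds completely.
The rest can finish in the order P4, P2, P5, P6. Verifying each step:
  pool = (3, 3, 1)
  P4: need (2, 2, 1) fits (3, 3, 1); releases (0, 0, 1), pool now (3, 3, 2)
  P2: need (1, 1, 1) fits (3, 3, 2); releases (0, 2, 2), pool now (3, 5, 4)
  P5: need (0, 2, 3) fits (3, 5, 4); releases (1, 0, 0), pool now (4, 5, 4)
  P6: need (3, 2, 2) fits (4, 5, 4); releases (0, 0, 1), pool now (4, 5, 5)


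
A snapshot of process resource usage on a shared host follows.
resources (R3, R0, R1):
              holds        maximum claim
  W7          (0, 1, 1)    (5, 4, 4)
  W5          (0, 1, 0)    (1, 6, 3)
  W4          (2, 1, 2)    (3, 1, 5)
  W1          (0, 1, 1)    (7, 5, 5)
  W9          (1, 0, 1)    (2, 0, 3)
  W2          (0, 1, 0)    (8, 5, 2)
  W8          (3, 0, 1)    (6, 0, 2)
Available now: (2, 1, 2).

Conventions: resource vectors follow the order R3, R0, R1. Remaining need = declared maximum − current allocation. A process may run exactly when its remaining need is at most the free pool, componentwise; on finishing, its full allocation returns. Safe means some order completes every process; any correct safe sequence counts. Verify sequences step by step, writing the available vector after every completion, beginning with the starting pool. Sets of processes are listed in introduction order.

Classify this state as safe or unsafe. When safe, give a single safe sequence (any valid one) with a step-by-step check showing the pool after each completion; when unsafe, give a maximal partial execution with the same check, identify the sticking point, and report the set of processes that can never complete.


The state is UNSAFE.
Key observation: the pool after W9, W4, W8 is (8, 2, 6); every surviving request exceeds it in R0, so progress ends there.
Going as far as possible: W9, W4, W8; after that, nothing fits. Verifying each step:
  pool = (2, 1, 2)
  W9: need (1, 0, 2) fits (2, 1, 2); releases (1, 0, 1), pool now (3, 1, 3)
  W4: need (1, 0, 3) fits (3, 1, 3); releases (2, 1, 2), pool now (5, 2, 5)
  W8: need (3, 0, 1) fits (5, 2, 5); releases (3, 0, 1), pool now (8, 2, 6)
  W7 cannot run: need (5, 3, 3) vs free (8, 2, 6) (insufficient R0)
  W5 cannot run: need (1, 5, 3) vs free (8, 2, 6) (insufficient R0)
  W1 cannot run: need (7, 4, 4) vs free (8, 2, 6) (insufficient R0)
  W2 cannot run: need (8, 4, 2) vs free (8, 2, 6) (insufficient R0)
Processes that can never finish: W7, W5, W1 and W2.


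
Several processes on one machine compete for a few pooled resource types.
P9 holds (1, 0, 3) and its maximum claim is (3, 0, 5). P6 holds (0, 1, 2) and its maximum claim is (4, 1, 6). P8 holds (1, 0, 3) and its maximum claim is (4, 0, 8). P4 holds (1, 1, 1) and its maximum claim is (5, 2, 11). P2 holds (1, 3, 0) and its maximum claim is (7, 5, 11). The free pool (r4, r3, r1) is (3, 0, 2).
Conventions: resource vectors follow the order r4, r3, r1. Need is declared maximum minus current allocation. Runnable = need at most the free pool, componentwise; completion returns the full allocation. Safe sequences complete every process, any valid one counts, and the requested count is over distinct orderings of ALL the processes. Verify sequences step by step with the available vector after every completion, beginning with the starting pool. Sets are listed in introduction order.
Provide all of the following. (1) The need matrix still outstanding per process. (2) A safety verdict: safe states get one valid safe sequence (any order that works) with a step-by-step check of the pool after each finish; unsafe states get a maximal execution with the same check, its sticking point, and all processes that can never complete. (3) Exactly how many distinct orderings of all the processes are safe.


(1) Outstanding need per process (order r4, r3, r1):
  P9: (2, 0, 2)
  P6: (4, 0, 4)
  P8: (3, 0, 5)
  P4: (4, 1, 10)
  P2: (6, 2, 11)
(2) The state is SAFE; one workable sequence: P9, P8, P6, P4, P2.
Key observation: at P9 the run first touches a limit — (2, 0, 2) against (3, 0, 2), exact on a resource it actually requests.
Verifying each step:
  pool = (3, 0, 2)
  P9: need (2, 0, 2) fits (3, 0, 2); releases (1, 0, 3), pool now (4, 0, 5)
  P8: need (3, 0, 5) fits (4, 0, 5); releases (1, 0, 3), pool now (5, 0, 8)
  P6: need (4, 0, 4) fits (5, 0, 8); releases (0, 1, 2), pool now (5, 1, 10)
  P4: need (4, 1, 10) fits (5, 1, 10); releases (1, 1, 1), pool now (6, 2, 11)
  P2: need (6, 2, 11) fits (6, 2, 11); releases (1, 3, 0), pool now (7, 5, 11)
(3) Exactly 2 of the possible complete orderings are safe sequences.


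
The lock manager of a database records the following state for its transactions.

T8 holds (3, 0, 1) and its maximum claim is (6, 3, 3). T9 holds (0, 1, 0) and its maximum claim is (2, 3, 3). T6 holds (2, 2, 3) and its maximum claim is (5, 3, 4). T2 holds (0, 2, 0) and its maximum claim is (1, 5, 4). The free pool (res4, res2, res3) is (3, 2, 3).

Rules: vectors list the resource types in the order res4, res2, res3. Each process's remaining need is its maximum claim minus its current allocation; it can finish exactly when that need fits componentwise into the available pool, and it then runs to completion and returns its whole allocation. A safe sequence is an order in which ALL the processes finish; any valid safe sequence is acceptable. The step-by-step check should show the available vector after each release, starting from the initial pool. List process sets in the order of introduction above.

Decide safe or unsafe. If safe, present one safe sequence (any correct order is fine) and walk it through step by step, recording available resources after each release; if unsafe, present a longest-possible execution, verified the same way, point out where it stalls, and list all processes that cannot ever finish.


SAFE. One safe sequence: T6, T8, T9, T2.
Key observation: T6 is the earliest step where a requested resource binds exactly: need (3, 1, 1), pool (3, 2, 3) at its turn.
Step-by-step check:
  pool = (3, 2, 3)
  T6 needs (3, 1, 1) <= (3, 2, 3) -> finishes; pool += (2, 2, 3) = (5, 4, 6)
  T8 needs (3, 3, 2) <= (5, 4, 6) -> finishes; pool += (3, 0, 1) = (8, 4, 7)
  T9 needs (2, 2, 3) <= (8, 4, 7) -> finishes; pool += (0, 1, 0) = (8, 5, 7)
  T2 needs (1, 3, 4) <= (8, 5, 7) -> finishes; pool += (0, 2, 0) = (8, 7, 7)


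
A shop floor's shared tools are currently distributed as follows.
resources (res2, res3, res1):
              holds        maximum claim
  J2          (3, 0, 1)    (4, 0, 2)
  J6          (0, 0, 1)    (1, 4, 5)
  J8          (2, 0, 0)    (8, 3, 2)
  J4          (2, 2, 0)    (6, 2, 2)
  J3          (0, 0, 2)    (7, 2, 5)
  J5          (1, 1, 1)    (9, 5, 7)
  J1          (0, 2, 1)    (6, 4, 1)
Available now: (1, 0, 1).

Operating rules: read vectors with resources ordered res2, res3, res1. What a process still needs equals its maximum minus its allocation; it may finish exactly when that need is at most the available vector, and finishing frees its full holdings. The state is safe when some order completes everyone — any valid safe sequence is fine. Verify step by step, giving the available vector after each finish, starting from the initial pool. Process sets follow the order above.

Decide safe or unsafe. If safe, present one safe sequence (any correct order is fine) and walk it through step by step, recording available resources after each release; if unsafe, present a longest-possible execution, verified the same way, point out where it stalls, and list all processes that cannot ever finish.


The state is SAFE; one workable sequence: J2, J4, J1, J8, J3, J6, J5.
Key observation: the order's first zero-slack moment is J2 ((1, 0, 1) needed, (1, 0, 1) free — a requested resource with nothing to spare).
Step-by-step check:
  pool = (1, 0, 1)
  J2 needs (1, 0, 1) <= (1, 0, 1) -> finishes; pool += (3, 0, 1) = (4, 0, 2)
  J4 needs (4, 0, 2) <= (4, 0, 2) -> finishes; pool += (2, 2, 0) = (6, 2, 2)
  J1 needs (6, 2, 0) <= (6, 2, 2) -> finishes; pool += (0, 2, 1) = (6, 4, 3)
  J8 needs (6, 3, 2) <= (6, 4, 3) -> finishes; pool += (2, 0, 0) = (8, 4, 3)
  J3 needs (7, 2, 3) <= (8, 4, 3) -> finishes; pool += (0, 0, 2) = (8, 4, 5)
  J6 needs (1, 4, 4) <= (8, 4, 5) -> finishes; pool += (0, 0, 1) = (8, 4, 6)
  J5 needs (8, 4, 6) <= (8, 4, 6) -> finishes; pool += (1, 1, 1) = (9, 5, 7)


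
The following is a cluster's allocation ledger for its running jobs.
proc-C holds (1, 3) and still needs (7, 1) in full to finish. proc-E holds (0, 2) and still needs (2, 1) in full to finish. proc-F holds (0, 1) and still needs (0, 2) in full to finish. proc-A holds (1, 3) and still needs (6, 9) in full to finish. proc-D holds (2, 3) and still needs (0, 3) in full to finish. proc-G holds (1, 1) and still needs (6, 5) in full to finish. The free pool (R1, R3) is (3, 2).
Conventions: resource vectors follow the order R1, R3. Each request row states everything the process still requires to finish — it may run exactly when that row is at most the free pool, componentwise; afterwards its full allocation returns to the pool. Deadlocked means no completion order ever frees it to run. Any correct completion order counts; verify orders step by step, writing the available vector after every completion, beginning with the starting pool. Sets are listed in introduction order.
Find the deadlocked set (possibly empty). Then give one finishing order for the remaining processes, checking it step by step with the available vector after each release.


The deadlocked set is proc-C, proc-A and proc-G.
Key observation: the pool after proc-F, proc-D, proc-E is (5, 8); every surviving request exceeds it in R1, so progress ends there.
The rest can finish in the order proc-F, proc-D, proc-E. Verifying each step:
  pool = (3, 2)
  proc-F: need (0, 2) fits (3, 2); releases (0, 1), pool now (3, 3)
  proc-D: need (0, 3) fits (3, 3); releases (2, 3), pool now (5, 6)
  proc-E: need (2, 1) fits (5, 6); releases (0, 2), pool now (5, 8)
The blocked processes can never fit:
  proc-C cannot run: need (7, 1) vs free (5, 8) (insufficient R1)
  proc-A cannot run: need (6, 9) vs free (5, 8) (insufficient R1 and R3)
  proc-G cannot run: need (6, 5) vs free (5, 8) (insufficient R1)


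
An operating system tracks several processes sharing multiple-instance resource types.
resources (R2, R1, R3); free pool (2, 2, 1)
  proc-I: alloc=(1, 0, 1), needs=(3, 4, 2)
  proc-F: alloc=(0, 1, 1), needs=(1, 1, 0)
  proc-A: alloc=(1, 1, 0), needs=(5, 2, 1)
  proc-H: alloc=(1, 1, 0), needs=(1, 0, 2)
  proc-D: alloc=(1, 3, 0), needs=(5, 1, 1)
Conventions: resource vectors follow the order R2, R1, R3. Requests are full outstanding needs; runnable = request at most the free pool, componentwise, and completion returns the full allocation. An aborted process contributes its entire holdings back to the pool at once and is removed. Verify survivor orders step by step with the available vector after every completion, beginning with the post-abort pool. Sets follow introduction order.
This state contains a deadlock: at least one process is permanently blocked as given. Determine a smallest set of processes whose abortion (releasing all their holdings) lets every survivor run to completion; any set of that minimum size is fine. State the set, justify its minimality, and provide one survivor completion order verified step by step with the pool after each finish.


Minimum abort set: proc-A.
Key observation: proc-D had no path to completion before; after the abort of proc-A ((1, 1, 0) returned), step 4 is where it fits.
Minimality: the empty abort set fails — the state is deadlocked as it stands.
Survivors finish in the order: proc-F, proc-I, proc-H, proc-D. Walking it through (pool after the aborts first):
  pool = (3, 3, 1)
  run proc-F (needs (1, 1, 0), free (3, 3, 1)); after release of (0, 1, 1) the pool is (3, 4, 2)
  run proc-I (needs (3, 4, 2), free (3, 4, 2)); after release of (1, 0, 1) the pool is (4, 4, 3)
  run proc-H (needs (1, 0, 2), free (4, 4, 3)); after release of (1, 1, 0) the pool is (5, 5, 3)
  run proc-D (needs (5, 1, 1), free (5, 5, 3)); after release of (1, 3, 0) the pool is (6, 8, 3)


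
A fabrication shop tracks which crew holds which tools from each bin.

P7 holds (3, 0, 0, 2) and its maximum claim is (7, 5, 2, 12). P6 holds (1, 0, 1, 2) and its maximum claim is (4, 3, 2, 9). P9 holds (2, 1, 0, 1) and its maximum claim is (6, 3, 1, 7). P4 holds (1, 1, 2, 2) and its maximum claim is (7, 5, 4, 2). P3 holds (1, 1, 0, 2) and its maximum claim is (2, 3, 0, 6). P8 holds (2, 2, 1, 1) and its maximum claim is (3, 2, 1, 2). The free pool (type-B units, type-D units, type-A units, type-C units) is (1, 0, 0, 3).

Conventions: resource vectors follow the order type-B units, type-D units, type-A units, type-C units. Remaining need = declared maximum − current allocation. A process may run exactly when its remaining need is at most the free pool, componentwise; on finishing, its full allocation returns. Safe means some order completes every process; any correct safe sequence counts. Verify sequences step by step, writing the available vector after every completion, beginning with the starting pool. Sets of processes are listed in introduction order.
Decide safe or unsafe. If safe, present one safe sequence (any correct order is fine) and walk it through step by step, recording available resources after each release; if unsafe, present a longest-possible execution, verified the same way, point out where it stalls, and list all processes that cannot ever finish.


The state is SAFE; one workable sequence: P8, P3, P9, P6, P4, P7.
Key observation: P8 marks the first exact bind of the order: its need (1, 0, 0, 1) fits the free (1, 0, 0, 3) with zero slack on a requested resource.
Step-by-step check:
  pool = (1, 0, 0, 3)
  P8 needs (1, 0, 0, 1) <= (1, 0, 0, 3) -> finishes; pool += (2, 2, 1, 1) = (3, 2, 1, 4)
  P3 needs (1, 2, 0, 4) <= (3, 2, 1, 4) -> finishes; pool += (1, 1, 0, 2) = (4, 3, 1, 6)
  P9 needs (4, 2, 1, 6) <= (4, 3, 1, 6) -> finishes; pool += (2, 1, 0, 1) = (6, 4, 1, 7)
  P6 needs (3, 3, 1, 7) <= (6, 4, 1, 7) -> finishes; pool += (1, 0, 1, 2) = (7, 4, 2, 9)
  P4 needs (6, 4, 2, 0) <= (7, 4, 2, 9) -> finishes; pool += (1, 1, 2, 2) = (8, 5, 4, 11)
  P7 needs (4, 5, 2, 10) <= (8, 5, 4, 11) -> finishes; pool += (3, 0, 0, 2) = (11, 5, 4, 13)


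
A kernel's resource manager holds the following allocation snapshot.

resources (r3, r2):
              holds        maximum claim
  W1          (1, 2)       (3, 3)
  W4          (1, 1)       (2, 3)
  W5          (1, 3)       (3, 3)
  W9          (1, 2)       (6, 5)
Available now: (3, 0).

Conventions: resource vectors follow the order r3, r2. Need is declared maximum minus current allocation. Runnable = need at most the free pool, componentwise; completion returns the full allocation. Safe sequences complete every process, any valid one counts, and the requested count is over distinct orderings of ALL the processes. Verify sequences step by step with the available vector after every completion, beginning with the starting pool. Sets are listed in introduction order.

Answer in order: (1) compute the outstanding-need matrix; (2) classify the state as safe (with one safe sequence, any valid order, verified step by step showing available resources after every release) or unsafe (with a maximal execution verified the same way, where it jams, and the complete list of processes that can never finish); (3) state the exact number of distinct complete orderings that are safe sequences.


(1) Remaining need (order r3, r2):
  W1: (2, 1)
  W4: (1, 2)
  W5: (2, 0)
  W9: (5, 3)
(2) SAFE, for example via the order W5, W1, W4, W9.
Key observation: every step clears its requested resources with room to spare; the minimum clearance is 1, first at W5 — (2, 0) vs (3, 0) free.
Step-by-step check:
  pool = (3, 0)
  W5: need (2, 0) fits (3, 0); releases (1, 3), pool now (4, 3)
  W1: need (2, 1) fits (4, 3); releases (1, 2), pool now (5, 5)
  W4: need (1, 2) fits (5, 5); releases (1, 1), pool now (6, 6)
  W9: need (5, 3) fits (6, 6); releases (1, 2), pool now (7, 8)
(3) The exact count: 4 of the possible complete orderings are safe sequences.


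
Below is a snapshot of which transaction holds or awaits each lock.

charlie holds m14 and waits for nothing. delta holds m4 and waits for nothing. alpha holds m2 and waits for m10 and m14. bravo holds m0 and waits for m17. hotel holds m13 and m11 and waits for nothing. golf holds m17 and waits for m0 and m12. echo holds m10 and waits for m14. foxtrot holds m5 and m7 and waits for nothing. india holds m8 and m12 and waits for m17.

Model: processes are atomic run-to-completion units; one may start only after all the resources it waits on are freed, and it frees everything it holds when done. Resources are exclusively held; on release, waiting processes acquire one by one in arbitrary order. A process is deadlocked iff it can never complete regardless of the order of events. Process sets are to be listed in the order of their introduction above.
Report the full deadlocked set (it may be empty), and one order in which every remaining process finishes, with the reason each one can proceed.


Deadlocked set: bravo, golf and india.
Key observation: the cycle bravo -> golf -> bravo can never break — each member waits on the next; india is caught in further circular waits.
The rest can finish in the order foxtrot, hotel, charlie, echo, delta, alpha.
Walking it through:
  foxtrot waits on nothing -> runs at once and releases m5 and m7
  hotel waits on nothing -> runs at once and releases m13 and m11
  charlie waits on nothing -> runs at once and releases m14
  echo: everything it awaited (m14) is free; runs, freeing m10
  delta waits on nothing -> runs at once and releases m4
  alpha: everything it awaited (m10 and m14) is free; runs, freeing m2


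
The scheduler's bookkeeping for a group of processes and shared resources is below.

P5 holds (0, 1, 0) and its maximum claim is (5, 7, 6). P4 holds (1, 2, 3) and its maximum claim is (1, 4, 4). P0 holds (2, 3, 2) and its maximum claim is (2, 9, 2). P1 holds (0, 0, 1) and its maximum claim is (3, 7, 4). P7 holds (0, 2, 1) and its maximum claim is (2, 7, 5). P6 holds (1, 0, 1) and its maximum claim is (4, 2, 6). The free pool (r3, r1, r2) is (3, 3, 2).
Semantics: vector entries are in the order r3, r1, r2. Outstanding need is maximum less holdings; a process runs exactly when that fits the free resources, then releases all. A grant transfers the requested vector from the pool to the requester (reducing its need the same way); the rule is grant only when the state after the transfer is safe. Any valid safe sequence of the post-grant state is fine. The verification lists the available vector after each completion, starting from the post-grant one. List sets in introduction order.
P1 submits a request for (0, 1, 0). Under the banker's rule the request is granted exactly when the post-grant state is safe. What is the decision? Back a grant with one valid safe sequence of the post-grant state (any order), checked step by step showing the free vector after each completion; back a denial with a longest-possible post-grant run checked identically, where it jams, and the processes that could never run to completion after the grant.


DENY — the pretend-granted state is unsafe.
Key observation: no order helps: past P4, P6, the free pool tops out at (5, 4, 6), below what each blocked process needs in r1.
After a pretend grant, a maximal execution: P4, P6 — then nothing else fits. Check, step by step:
  pool = (3, 2, 2)
  P4 needs (0, 2, 1) <= (3, 2, 2) -> finishes; pool += (1, 2, 3) = (4, 4, 5)
  P6 needs (3, 2, 5) <= (4, 4, 5) -> finishes; pool += (1, 0, 1) = (5, 4, 6)
  blocked: P5 wants (5, 6, 6), pool (5, 4, 6) — not enough r1
  blocked: P0 wants (0, 6, 0), pool (5, 4, 6) — not enough r1
  blocked: P1 wants (3, 6, 3), pool (5, 4, 6) — not enough r1
  blocked: P7 wants (2, 5, 4), pool (5, 4, 6) — not enough r1
Post-grant, the permanently blocked set is P5, P0, P1 and P7.


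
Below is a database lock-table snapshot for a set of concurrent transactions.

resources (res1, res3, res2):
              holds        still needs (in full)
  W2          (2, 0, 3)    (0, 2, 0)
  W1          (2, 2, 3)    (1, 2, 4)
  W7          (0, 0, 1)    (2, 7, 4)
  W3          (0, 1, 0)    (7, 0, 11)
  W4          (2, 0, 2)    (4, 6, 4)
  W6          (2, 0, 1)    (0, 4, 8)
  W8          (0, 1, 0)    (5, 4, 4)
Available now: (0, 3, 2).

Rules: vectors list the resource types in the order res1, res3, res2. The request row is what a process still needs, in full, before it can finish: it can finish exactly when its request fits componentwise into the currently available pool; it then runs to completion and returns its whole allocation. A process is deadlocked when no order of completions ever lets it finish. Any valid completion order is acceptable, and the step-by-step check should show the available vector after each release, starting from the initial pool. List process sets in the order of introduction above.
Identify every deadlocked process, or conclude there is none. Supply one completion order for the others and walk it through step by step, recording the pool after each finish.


No process is deadlocked.
Key observation: beginning at W2, releases accumulate fast enough that every process eventually fits.
The rest can finish in the order W2, W1, W6, W8, W4, W3, W7. Step-by-step check:
  pool = (0, 3, 2)
  run W2 (needs (0, 2, 0), free (0, 3, 2)); after release of (2, 0, 3) the pool is (2, 3, 5)
  run W1 (needs (1, 2, 4), free (2, 3, 5)); after release of (2, 2, 3) the pool is (4, 5, 8)
  run W6 (needs (0, 4, 8), free (4, 5, 8)); after release of (2, 0, 1) the pool is (6, 5, 9)
  run W8 (needs (5, 4, 4), free (6, 5, 9)); after release of (0, 1, 0) the pool is (6, 6, 9)
  run W4 (needs (4, 6, 4), free (6, 6, 9)); after release of (2, 0, 2) the pool is (8, 6, 11)
  run W3 (needs (7, 0, 11), free (8, 6, 11)); after release of (0, 1, 0) the pool is (8, 7, 11)
  run W7 (needs (2, 7, 4), free (8, 7, 11)); after release of (0, 0, 1) the pool is (8, 7, 12)


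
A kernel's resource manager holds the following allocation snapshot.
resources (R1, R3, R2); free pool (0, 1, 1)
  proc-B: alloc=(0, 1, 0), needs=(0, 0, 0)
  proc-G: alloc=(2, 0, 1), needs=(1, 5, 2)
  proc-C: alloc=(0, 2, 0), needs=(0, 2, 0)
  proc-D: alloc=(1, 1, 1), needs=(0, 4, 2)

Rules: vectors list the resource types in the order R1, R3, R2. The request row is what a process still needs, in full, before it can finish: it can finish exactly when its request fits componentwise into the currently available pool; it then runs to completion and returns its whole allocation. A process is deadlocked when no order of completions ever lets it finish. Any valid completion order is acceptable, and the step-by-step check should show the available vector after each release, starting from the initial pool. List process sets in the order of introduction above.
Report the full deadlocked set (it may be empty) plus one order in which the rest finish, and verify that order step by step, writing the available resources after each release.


The deadlocked set is proc-G and proc-D.
Key observation: the wall is R2: completing proc-B, proc-C brings the pool only to (0, 4, 1), and all the rest need more.
One completion order for the rest: proc-B, proc-C. Check, step by step:
  pool = (0, 1, 1)
  proc-B needs (0, 0, 0) <= (0, 1, 1) -> finishes; pool += (0, 1, 0) = (0, 2, 1)
  proc-C needs (0, 2, 0) <= (0, 2, 1) -> finishes; pool += (0, 2, 0) = (0, 4, 1)
None of the blocked processes ever fits:
  proc-G cannot run: need (1, 5, 2) vs free (0, 4, 1) (insufficient R1, R3 and R2)
  proc-D cannot run: need (0, 4, 2) vs free (0, 4, 1) (insufficient R2)


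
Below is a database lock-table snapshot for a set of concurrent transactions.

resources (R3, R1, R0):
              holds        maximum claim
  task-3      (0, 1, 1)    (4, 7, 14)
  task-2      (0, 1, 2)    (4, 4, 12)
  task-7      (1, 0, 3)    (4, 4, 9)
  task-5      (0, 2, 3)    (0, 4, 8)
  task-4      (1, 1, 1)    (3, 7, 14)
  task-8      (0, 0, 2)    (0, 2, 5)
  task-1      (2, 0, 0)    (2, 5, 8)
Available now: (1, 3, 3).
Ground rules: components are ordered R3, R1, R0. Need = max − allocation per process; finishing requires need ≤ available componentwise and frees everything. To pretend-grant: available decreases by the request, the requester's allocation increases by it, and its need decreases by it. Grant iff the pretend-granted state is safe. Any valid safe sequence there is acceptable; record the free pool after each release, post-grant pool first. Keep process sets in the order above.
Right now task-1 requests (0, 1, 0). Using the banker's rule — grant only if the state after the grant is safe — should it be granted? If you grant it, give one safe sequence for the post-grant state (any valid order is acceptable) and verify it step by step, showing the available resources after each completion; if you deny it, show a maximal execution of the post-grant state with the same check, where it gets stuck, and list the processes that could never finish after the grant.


GRANT — the state after the grant stays safe, e.g. via task-8, task-5, task-1, task-7, task-2, task-3, task-4.
Key observation: granting shrinks the pool to (1, 2, 3), yet task-8 still fits and the chain goes through.
Verifying the post-grant state step by step:
  pool = (1, 2, 3)
  task-8: need (0, 2, 3) fits (1, 2, 3); releases (0, 0, 2), pool now (1, 2, 5)
  task-5: need (0, 2, 5) fits (1, 2, 5); releases (0, 2, 3), pool now (1, 4, 8)
  task-1: need (0, 4, 8) fits (1, 4, 8); releases (2, 1, 0), pool now (3, 5, 8)
  task-7: need (3, 4, 6) fits (3, 5, 8); releases (1, 0, 3), pool now (4, 5, 11)
  task-2: need (4, 3, 10) fits (4, 5, 11); releases (0, 1, 2), pool now (4, 6, 13)
  task-3: need (4, 6, 13) fits (4, 6, 13); releases (0, 1, 1), pool now (4, 7, 14)
  task-4: need (2, 6, 13) fits (4, 7, 14); releases (1, 1, 1), pool now (5, 8, 15)


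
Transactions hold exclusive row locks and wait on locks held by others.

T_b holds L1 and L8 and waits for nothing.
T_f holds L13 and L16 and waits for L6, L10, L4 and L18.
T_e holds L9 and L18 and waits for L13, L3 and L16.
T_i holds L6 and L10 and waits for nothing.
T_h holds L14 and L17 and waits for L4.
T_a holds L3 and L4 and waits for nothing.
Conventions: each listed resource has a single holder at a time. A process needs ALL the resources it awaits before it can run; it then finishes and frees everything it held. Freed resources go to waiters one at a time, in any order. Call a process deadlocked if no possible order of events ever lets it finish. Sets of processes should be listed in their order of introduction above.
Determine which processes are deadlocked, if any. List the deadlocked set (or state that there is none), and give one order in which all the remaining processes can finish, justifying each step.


Deadlocked set: T_f and T_e.
Key observation: the knot is the closed ring of waits T_f -> T_e -> T_f; no other process is dragged down with it.
One completion order for the rest: T_a, T_h, T_i, T_b.
Check, step by step:
  T_a: no waits; runs immediately, freeing L3 and L4
  T_h waits on L4 — all released -> runs and releases L14 and L17
  T_i: no waits; runs immediately, freeing L6 and L10
  T_b: no waits; runs immediately, freeing L1 and L8


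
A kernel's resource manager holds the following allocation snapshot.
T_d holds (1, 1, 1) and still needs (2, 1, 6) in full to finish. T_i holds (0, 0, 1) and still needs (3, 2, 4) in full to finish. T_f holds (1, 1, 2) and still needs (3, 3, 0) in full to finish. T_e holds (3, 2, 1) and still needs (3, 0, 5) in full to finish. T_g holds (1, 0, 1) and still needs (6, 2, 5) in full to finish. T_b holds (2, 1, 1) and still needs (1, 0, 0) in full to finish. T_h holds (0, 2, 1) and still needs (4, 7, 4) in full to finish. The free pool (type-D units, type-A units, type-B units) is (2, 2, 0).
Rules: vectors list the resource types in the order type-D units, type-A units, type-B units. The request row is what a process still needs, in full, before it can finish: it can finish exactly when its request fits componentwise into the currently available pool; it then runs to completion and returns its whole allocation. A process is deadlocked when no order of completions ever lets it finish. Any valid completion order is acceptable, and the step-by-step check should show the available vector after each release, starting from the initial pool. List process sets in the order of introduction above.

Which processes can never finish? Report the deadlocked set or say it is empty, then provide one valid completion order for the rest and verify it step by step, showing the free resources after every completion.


The deadlocked set is T_d, T_i, T_e, T_g and T_h.
Key observation: no order helps: past T_b, T_f, the free pool tops out at (5, 4, 3), below what each blocked process needs in type-B units.
One completion order for the rest: T_b, T_f. Step-by-step check:
  pool = (2, 2, 0)
  run T_b (needs (1, 0, 0), free (2, 2, 0)); after release of (2, 1, 1) the pool is (4, 3, 1)
  run T_f (needs (3, 3, 0), free (4, 3, 1)); after release of (1, 1, 2) the pool is (5, 4, 3)
The blocked processes can never fit:
  blocked: T_d wants (2, 1, 6), pool (5, 4, 3) — not enough type-B units
  blocked: T_i wants (3, 2, 4), pool (5, 4, 3) — not enough type-B units
  blocked: T_e wants (3, 0, 5), pool (5, 4, 3) — not enough type-B units
  blocked: T_g wants (6, 2, 5), pool (5, 4, 3) — not enough type-D units and type-B units
  blocked: T_h wants (4, 7, 4), pool (5, 4, 3) — not enough type-A units and type-B units


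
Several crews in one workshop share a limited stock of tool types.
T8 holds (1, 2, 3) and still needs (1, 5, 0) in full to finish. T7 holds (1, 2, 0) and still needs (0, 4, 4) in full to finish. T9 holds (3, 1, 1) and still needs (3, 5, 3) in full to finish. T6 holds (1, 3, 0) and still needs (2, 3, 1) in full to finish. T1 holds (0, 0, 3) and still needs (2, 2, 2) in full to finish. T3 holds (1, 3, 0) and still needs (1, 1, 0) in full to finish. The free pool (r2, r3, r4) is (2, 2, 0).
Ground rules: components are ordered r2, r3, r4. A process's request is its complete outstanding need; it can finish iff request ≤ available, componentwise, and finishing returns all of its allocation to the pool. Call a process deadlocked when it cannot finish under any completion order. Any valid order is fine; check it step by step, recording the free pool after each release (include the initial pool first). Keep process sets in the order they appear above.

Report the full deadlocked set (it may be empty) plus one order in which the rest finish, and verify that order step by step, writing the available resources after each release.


The deadlocked set is empty.
Key observation: T3 can run right away; the returned allocation unlocks the remaining processes in turn.
The rest can finish in the order T3, T8, T1, T6, T7, T9. Check, step by step:
  pool = (2, 2, 0)
  run T3 (needs (1, 1, 0), free (2, 2, 0)); after release of (1, 3, 0) the pool is (3, 5, 0)
  run T8 (needs (1, 5, 0), free (3, 5, 0)); after release of (1, 2, 3) the pool is (4, 7, 3)
  run T1 (needs (2, 2, 2), free (4, 7, 3)); after release of (0, 0, 3) the pool is (4, 7, 6)
  run T6 (needs (2, 3, 1), free (4, 7, 6)); after release of (1, 3, 0) the pool is (5, 10, 6)
  run T7 (needs (0, 4, 4), free (5, 10, 6)); after release of (1, 2, 0) the pool is (6, 12, 6)
  run T9 (needs (3, 5, 3), free (6, 12, 6)); after release of (3, 1, 1) the pool is (9, 13, 7)


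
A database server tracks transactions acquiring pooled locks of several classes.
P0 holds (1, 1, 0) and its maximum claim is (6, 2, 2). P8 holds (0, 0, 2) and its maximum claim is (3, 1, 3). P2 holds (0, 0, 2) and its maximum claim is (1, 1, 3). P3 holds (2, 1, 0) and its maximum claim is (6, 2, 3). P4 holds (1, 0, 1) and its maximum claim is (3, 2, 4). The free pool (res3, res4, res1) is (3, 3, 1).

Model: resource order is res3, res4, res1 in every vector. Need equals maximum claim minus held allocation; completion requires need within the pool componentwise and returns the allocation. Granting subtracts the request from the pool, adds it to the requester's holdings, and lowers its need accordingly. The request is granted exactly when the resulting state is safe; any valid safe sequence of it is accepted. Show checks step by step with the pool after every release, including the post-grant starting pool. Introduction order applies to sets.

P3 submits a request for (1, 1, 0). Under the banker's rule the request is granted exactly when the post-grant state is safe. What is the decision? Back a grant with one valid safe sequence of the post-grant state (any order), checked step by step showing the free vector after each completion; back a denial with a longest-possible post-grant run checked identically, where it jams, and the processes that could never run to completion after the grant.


GRANT — the state after the grant stays safe, e.g. via P2, P4, P8, P3, P0.
Key observation: granting shrinks the pool to (2, 2, 1), yet P2 still fits and the chain goes through.
Check on the post-grant state, step by step:
  pool = (2, 2, 1)
  run P2 (needs (1, 1, 1), free (2, 2, 1)); after release of (0, 0, 2) the pool is (2, 2, 3)
  run P4 (needs (2, 2, 3), free (2, 2, 3)); after release of (1, 0, 1) the pool is (3, 2, 4)
  run P8 (needs (3, 1, 1), free (3, 2, 4)); after release of (0, 0, 2) the pool is (3, 2, 6)
  run P3 (needs (3, 0, 3), free (3, 2, 6)); after release of (3, 2, 0) the pool is (6, 4, 6)
  run P0 (needs (5, 1, 2), free (6, 4, 6)); after release of (1, 1, 0) the pool is (7, 5, 6)


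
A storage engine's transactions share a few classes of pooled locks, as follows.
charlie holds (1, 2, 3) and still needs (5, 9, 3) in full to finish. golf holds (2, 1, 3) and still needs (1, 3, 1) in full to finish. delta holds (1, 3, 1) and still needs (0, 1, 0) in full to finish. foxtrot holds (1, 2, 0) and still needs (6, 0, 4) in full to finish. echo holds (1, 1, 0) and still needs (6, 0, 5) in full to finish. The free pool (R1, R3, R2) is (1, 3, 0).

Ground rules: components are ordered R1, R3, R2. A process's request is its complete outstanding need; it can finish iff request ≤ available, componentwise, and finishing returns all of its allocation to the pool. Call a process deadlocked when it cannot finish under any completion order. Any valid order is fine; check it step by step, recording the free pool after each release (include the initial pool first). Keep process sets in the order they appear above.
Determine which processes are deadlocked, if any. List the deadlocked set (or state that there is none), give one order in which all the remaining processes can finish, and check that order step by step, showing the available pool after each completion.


The deadlocked set is charlie, foxtrot and echo.
Key observation: once delta, golf finish, the pool peaks at (4, 7, 4) — and every remaining process still needs more R1 than that.
A valid finishing order for the others: delta, golf. Step-by-step check:
  pool = (1, 3, 0)
  delta needs (0, 1, 0) <= (1, 3, 0) -> finishes; pool += (1, 3, 1) = (2, 6, 1)
  golf needs (1, 3, 1) <= (2, 6, 1) -> finishes; pool += (2, 1, 3) = (4, 7, 4)
The blocked processes can never fit:
  charlie cannot run: need (5, 9, 3) vs free (4, 7, 4) (insufficient R1 and R3)
  foxtrot cannot run: need (6, 0, 4) vs free (4, 7, 4) (insufficient R1)
  echo cannot run: need (6, 0, 5) vs free (4, 7, 4) (insufficient R1 and R2)
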